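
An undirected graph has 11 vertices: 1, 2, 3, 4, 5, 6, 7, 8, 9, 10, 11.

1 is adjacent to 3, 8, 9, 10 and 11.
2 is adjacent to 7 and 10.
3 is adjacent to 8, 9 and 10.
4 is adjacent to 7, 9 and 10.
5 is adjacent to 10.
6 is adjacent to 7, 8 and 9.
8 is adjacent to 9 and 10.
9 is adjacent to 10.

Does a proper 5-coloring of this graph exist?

Yes

The chromatic number is 5. 1, 3, 8, 9, 10 are mutually adjacent (a clique of size 5), so at least 5 colors are needed.
5 colors suffice: color a → {7, 10, 11}; color b → {2, 5, 9}; color c → {1, 4, 6}; color d → {8}; color e → {3}.
That is already a proper 5-coloring.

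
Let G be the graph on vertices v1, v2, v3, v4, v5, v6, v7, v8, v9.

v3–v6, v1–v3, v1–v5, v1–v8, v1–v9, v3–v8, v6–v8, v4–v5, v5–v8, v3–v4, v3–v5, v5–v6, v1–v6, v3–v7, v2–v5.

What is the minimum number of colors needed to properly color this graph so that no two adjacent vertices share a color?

v1, v3, v5, v6, v8 form a clique, so at least 5 colors are needed.
A valid assignment using 5 colors: v1=green, v2=red, v3=red, v4=green, v5=blue, v6=yellow, v7=blue, v8=purple, v9=red. No two adjacent vertices share a color.

5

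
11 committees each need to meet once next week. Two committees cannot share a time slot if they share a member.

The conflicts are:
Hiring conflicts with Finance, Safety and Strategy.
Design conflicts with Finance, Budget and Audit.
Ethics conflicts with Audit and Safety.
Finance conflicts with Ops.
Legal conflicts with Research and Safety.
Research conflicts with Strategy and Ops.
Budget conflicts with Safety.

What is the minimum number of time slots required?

3

The cycle Budget-Design-Finance-Hiring-Safety-Budget has odd length 5, so it cannot be 2-colored; at least 3 time slots are needed.
3 time slots suffice: time slot 1 → {Finance, Research, Audit, Safety}; time slot 2 → {Hiring, Design, Ethics, Legal, Ops}; time slot 3 → {Budget, Strategy}. Each listed conflict is separated.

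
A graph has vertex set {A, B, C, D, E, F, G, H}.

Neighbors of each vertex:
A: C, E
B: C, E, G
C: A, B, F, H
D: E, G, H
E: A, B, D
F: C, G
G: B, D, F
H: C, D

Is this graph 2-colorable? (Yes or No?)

No

The cycle A-C-H-D-E-A has odd length 5, so it cannot be 2-colored; at least 3 colors are needed.
So 2 colors are not enough.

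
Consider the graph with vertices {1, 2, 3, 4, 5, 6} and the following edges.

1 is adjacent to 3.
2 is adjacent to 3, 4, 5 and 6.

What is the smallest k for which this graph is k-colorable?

2

2 and 5 are adjacent, so at least 2 colors are needed.
2 colors suffice: color red → {1, 2}; color blue → {3, 4, 5, 6}. Each edge has distinct colors on its endpoints.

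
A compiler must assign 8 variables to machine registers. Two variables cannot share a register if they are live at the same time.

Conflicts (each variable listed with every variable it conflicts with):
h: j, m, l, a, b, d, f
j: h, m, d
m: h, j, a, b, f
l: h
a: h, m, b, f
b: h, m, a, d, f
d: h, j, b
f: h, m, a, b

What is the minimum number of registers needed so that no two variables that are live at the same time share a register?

5

h, m, a, b, f are mutually in conflict, so at least 5 registers are needed.
A valid assignment using 5 registers: h=1, j=3, m=2, l=2, a=4, b=3, d=2, f=5. Each listed conflict is separated.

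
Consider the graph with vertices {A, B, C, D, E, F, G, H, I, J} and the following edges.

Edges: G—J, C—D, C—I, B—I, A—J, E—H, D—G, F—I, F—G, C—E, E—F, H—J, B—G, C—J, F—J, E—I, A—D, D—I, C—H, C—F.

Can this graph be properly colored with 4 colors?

Yes

The chromatic number is 4. C, E, F, I form a clique, so at least 4 colors are needed.
4 colors suffice: color 1 → {A, C, G}; color 2 → {B, D, F, H}; color 3 → {I, J}; color 4 → {E}.
That is already a proper 4-coloring.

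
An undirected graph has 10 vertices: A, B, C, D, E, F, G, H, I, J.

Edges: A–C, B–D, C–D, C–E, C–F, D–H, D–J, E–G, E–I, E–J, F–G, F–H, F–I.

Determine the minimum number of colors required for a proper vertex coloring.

2

A and C are adjacent, so at least 2 colors are needed.
2 colors suffice: A=2, B=1, C=1, D=2, E=2, F=2, G=1, H=1, I=1, J=1. No two adjacent vertices share a color.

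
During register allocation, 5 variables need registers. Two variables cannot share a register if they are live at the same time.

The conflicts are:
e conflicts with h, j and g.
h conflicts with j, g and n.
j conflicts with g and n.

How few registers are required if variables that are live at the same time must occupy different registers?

4

e, h, j, g are mutually in conflict, so at least 4 registers are needed.
4 registers suffice: e=3, h=1, j=2, g=4, n=3. No two conflicting variables share a register.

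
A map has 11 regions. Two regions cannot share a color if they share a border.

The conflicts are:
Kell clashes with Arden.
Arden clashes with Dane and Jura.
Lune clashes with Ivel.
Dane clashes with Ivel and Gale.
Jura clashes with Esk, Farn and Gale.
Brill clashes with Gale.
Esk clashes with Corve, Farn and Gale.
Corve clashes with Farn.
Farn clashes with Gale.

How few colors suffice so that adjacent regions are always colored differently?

Jura, Esk, Farn, Gale are mutually in conflict, so at least 4 colors are needed.
4 colors suffice: color 1 → {Arden, Corve, Ivel, Gale}; color 2 → {Kell, Lune, Dane, Brill, Farn}; color 3 → {Jura}; color 4 → {Esk}. Every pair that conflicts lands in different colors.

4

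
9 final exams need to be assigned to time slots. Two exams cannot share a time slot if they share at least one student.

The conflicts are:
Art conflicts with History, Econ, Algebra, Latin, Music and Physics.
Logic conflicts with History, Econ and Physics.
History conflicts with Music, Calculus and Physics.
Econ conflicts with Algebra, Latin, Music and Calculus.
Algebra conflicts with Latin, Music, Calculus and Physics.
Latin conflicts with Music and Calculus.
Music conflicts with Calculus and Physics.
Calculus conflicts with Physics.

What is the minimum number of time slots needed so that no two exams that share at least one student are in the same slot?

5

Art, Econ, Algebra, Latin, Music are mutually in conflict, so at least 5 time slots are needed.
A valid assignment using 5 time slots: Art=4, Logic=1, History=3, Econ=2, Algebra=3, Latin=5, Music=1, Calculus=4, Physics=2. No two conflicting exams share a time slot.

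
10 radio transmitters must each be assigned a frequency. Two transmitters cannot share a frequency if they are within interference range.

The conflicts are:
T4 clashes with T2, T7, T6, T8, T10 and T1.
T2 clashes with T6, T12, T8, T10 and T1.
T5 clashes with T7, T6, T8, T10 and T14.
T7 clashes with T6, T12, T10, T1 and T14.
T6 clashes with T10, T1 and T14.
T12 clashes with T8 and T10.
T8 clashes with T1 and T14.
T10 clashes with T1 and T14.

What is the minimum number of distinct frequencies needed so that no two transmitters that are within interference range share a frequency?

5

T5, T7, T6, T10, T14 all conflict with each other, so at least 5 frequencies are needed.
5 frequencies suffice: frequency 1 → {T8, T10}; frequency 2 → {T2, T7}; frequency 3 → {T6, T12}; frequency 4 → {T4, T5}; frequency 5 → {T1, T14}. Every pair that conflicts lands in different frequencies.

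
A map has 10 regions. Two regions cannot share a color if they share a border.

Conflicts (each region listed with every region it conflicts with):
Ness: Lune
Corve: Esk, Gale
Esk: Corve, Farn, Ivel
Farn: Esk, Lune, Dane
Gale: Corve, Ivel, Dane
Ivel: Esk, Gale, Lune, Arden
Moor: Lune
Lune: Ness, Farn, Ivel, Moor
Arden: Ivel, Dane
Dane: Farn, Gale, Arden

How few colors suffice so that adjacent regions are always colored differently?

The cycle Dane-Gale-Ivel-Esk-Farn-Dane has odd length 5, so it cannot be 2-colored; at least 3 colors are needed.
One proper 3-coloring: Ness=1, Corve=1, Esk=2, Farn=1, Gale=3, Ivel=1, Moor=1, Lune=2, Arden=3, Dane=2. No two conflicting regions share a color.

3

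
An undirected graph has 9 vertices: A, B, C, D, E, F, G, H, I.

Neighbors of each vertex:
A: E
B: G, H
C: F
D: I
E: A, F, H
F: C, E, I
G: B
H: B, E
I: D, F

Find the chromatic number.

2

E and F are adjacent, so at least 2 colors are needed.
2 colors suffice: color 1 → {A, D, F, G, H}; color 2 → {B, C, E, I}. Every edge joins two different colors.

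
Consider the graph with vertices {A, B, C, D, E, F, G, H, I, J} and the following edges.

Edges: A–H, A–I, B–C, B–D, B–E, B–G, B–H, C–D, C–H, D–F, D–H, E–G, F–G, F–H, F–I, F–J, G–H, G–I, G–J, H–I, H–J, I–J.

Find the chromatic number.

5

F, G, H, I, J form a clique, so at least 5 colors are needed.
5 colors suffice: color 1 → {E, H}; color 2 → {A, D, G}; color 3 → {B, I}; color 4 → {C, F}; color 5 → {J}. No two adjacent vertices share a color.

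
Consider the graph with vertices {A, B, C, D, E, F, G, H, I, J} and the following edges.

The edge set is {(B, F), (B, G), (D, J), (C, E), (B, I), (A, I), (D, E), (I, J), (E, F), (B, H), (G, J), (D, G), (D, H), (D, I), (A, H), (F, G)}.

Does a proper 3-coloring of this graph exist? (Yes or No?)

Yes

The chromatic number is 3. D, I, J form a triangle, so at least 3 colors are needed.
3 colors suffice: A=1, B=1, C=1, D=1, E=2, F=3, G=2, H=2, I=2, J=3.
That is already a proper 3-coloring.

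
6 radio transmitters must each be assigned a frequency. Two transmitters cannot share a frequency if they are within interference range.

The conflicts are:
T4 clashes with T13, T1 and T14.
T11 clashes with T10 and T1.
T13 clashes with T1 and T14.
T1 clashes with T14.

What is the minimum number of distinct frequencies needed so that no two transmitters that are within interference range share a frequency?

T4, T13, T1, T14 pairwise conflict, so at least 4 frequencies are needed.
4 frequencies suffice: frequency 1 → {T10, T1}; frequency 2 → {T11, T13}; frequency 3 → {T4}; frequency 4 → {T14}. Each listed conflict is separated.

4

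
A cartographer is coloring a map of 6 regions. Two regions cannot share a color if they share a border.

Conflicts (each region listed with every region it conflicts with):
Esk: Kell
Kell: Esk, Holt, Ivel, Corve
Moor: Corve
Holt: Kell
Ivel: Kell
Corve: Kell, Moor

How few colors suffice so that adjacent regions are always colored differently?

Moor and Corve conflict, so at least 2 colors are needed.
2 colors suffice: color 1 → {Kell, Moor}; color 2 → {Esk, Holt, Ivel, Corve}. No two conflicting regions share a color.

2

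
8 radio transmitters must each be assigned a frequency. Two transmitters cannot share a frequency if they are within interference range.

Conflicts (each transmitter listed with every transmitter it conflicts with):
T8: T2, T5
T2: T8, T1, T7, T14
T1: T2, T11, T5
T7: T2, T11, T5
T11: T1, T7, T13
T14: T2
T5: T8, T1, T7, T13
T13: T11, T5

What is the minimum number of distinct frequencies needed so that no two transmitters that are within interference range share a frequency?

T8 and T5 conflict, so at least 2 frequencies are needed.
Using 2 frequencies: T8=2, T2=1, T1=2, T7=2, T11=1, T14=2, T5=1, T13=2. No two conflicting transmitters share a frequency.

2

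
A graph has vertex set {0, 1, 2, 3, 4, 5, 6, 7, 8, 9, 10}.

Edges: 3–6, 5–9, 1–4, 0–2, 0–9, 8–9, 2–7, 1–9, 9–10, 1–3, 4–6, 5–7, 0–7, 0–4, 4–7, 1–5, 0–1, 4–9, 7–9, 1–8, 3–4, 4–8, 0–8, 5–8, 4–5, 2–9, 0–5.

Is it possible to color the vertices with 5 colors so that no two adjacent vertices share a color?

0, 1, 4, 5, 8, 9 form a clique, so at least 6 colors are needed.
So 5 colors are not enough.

No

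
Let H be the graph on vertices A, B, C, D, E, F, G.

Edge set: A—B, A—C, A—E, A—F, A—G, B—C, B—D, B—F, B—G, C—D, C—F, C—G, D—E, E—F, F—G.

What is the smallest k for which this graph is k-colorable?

5

A, B, C, F, G are pairwise adjacent (a clique of size 5), so at least 5 colors are needed.
5 colors suffice: A=4, B=3, C=1, D=2, E=1, F=2, G=5. No two adjacent vertices share a color.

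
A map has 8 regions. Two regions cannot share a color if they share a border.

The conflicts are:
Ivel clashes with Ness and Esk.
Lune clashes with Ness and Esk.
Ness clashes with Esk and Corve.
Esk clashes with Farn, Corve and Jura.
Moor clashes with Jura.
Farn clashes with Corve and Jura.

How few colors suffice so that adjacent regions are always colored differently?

3

Lune, Ness, Esk are mutually in conflict, so at least 3 colors are needed.
3 colors suffice: color 1 → {Esk, Moor}; color 2 → {Ness, Farn}; color 3 → {Ivel, Lune, Corve, Jura}. Each listed conflict is separated.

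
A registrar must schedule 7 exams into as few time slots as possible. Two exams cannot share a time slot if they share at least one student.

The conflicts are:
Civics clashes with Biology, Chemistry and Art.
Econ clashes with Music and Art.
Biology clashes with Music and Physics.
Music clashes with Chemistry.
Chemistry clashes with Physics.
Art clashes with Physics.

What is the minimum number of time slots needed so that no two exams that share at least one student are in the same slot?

3

The cycle Physics-Art-Econ-Music-Biology-Physics has odd length 5, so it cannot be 2-colored; at least 3 time slots are needed.
A valid assignment using 3 time slots: Civics=2, Econ=3, Biology=1, Music=2, Chemistry=1, Art=1, Physics=2. Every pair that conflicts lands in different time slots.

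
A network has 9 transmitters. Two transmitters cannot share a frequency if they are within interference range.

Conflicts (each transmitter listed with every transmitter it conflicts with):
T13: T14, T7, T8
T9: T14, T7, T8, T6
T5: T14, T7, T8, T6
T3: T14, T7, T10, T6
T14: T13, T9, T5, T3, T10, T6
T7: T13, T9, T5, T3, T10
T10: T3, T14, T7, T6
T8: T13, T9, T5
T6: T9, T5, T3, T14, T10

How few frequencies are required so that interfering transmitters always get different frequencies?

4

T3, T14, T10, T6 pairwise conflict, so at least 4 frequencies are needed.
4 frequencies suffice: frequency 1 → {T14, T7, T8}; frequency 2 → {T13, T6}; frequency 3 → {T9, T5, T3}; frequency 4 → {T10}. No two conflicting transmitters share a frequency.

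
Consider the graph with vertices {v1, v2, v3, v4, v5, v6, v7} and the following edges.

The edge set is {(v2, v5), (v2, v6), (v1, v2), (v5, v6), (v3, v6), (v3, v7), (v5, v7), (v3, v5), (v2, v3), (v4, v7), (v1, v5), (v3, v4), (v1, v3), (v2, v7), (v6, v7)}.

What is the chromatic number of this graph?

5

v2, v3, v5, v6, v7 form a clique, so at least 5 colors are needed.
5 colors suffice: color red → {v3}; color blue → {v4, v5}; color green → {v1, v7}; color yellow → {v2}; color purple → {v6}. No two adjacent vertices share a color.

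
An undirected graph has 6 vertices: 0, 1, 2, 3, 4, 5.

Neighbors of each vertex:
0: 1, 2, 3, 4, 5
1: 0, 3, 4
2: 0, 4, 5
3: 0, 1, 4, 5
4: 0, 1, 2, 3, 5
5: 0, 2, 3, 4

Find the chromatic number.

0, 2, 4, 5 form a clique, so at least 4 colors are needed.
One proper 4-coloring: 0=b, 1=c, 2=d, 3=d, 4=a, 5=c. No two adjacent vertices share a color.

4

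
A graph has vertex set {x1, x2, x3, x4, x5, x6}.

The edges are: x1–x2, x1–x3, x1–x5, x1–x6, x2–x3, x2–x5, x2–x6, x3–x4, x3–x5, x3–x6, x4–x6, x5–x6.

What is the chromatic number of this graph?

5

x1, x2, x3, x5, x6 form a clique, so at least 5 colors are needed.
One proper 5-coloring: x1=3, x2=5, x3=1, x4=3, x5=4, x6=2. No two adjacent vertices share a color.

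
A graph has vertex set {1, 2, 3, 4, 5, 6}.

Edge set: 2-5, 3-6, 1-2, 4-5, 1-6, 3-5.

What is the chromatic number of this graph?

3

The cycle 1-6-3-5-2-1 has odd length 5, so it cannot be 2-colored; at least 3 colors are needed.
A valid assignment using 3 colors: 1=blue, 2=green, 3=blue, 4=blue, 5=red, 6=red. Every edge joins two different colors.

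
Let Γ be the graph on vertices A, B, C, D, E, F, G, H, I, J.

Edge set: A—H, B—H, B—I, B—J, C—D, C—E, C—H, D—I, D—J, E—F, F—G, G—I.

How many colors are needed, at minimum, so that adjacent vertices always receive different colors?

3

The cycle D-J-B-H-C-D has odd length 5, so it cannot be 2-colored; at least 3 colors are needed.
3 colors suffice: color 1 → {A, B, D, F}; color 2 → {E, H, I, J}; color 3 → {C, G}. Every edge joins two different colors.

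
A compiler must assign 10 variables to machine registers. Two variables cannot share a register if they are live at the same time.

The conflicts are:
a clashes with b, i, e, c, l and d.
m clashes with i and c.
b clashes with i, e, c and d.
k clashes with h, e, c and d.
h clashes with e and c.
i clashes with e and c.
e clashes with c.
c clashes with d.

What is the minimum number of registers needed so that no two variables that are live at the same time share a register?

5

a, b, i, e, c pairwise conflict, so at least 5 registers are needed.
5 registers suffice: a=2, m=2, b=4, k=2, h=4, i=5, e=3, c=1, l=1, d=3. No two conflicting variables share a register.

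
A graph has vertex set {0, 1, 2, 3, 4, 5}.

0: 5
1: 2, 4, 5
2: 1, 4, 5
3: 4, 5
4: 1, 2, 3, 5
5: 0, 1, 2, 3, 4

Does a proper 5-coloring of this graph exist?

Yes

The chromatic number is 4. 1, 2, 4, 5 form a clique, so at least 4 colors are needed.
A valid assignment using 4 colors: 0=b, 1=c, 2=d, 3=c, 4=b, 5=a.
Since 5 ≥ 4, a proper 5-coloring certainly exists.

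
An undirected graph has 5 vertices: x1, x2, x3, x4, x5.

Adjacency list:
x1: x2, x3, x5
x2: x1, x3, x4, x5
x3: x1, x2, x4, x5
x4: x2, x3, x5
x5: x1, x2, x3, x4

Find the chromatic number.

x1, x2, x3, x5 form a clique, so at least 4 colors are needed.
4 colors suffice: color 1 → {x5}; color 2 → {x3}; color 3 → {x2}; color 4 → {x1, x4}. No two adjacent vertices share a color.

4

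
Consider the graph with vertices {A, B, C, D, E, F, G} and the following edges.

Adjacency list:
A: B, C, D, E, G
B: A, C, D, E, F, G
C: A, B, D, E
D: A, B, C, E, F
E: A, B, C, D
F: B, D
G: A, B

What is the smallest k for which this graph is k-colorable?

5

A, B, C, D, E are pairwise adjacent (a clique of size 5), so at least 5 colors are needed.
5 colors suffice: A=2, B=1, C=5, D=3, E=4, F=2, G=3. Every edge joins two different colors.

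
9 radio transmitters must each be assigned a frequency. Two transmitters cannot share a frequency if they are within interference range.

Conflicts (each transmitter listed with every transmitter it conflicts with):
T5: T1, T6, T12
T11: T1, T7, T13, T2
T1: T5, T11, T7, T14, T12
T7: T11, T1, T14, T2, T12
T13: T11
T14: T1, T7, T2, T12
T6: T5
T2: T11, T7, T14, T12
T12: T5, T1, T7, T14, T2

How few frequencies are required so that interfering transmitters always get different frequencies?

T7, T14, T2, T12 pairwise conflict, so at least 4 frequencies are needed.
4 frequencies suffice: frequency 1 → {T11, T6, T12}; frequency 2 → {T5, T7, T13}; frequency 3 → {T1, T2}; frequency 4 → {T14}. Each listed conflict is separated.

4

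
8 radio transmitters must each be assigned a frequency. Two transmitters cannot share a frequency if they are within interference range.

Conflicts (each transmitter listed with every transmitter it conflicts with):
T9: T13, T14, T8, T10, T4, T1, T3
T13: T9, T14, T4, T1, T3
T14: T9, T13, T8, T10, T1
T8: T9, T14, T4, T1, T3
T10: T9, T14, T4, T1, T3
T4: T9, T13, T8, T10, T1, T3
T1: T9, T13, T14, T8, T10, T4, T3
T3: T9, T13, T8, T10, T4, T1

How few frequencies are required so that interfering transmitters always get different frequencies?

T9, T10, T4, T1, T3 all conflict with each other, so at least 5 frequencies are needed.
5 frequencies suffice: frequency 1 → {T1}; frequency 2 → {T9}; frequency 3 → {T14, T4}; frequency 4 → {T3}; frequency 5 → {T13, T8, T10}. Each listed conflict is separated.

5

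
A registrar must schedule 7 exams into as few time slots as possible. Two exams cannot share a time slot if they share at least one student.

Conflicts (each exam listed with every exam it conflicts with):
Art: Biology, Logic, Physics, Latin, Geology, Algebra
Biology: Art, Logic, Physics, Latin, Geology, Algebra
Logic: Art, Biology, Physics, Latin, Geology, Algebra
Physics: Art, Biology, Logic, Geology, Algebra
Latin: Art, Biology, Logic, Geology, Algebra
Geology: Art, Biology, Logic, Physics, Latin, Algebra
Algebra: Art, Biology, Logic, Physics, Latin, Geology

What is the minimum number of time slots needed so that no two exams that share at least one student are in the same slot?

6

Art, Biology, Logic, Physics, Geology, Algebra are mutually in conflict, so at least 6 time slots are needed.
6 time slots suffice: time slot 1 → {Algebra}; time slot 2 → {Biology}; time slot 3 → {Logic}; time slot 4 → {Geology}; time slot 5 → {Art}; time slot 6 → {Physics, Latin}. Each listed conflict is separated.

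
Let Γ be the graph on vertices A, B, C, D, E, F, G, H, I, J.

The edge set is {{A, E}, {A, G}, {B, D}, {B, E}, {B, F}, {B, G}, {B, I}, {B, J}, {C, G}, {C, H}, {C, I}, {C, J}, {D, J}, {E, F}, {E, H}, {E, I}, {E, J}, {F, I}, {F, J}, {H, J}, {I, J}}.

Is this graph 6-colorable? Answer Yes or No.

The chromatic number is 5. B, E, F, I, J form a clique, so at least 5 colors are needed.
5 colors suffice: color 1 → {G, J}; color 2 → {C, D, E}; color 3 → {A, B, H}; color 4 → {I}; color 5 → {F}.
Since 6 ≥ 5, a proper 6-coloring certainly exists.

Yes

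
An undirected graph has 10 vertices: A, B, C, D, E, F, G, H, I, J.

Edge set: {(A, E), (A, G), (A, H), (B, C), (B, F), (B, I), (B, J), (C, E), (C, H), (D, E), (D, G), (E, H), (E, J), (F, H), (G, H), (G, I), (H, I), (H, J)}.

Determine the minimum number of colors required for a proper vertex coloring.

3

G, H, I are mutually adjacent, so at least 3 colors are needed.
A valid assignment using 3 colors: A=3, B=1, C=3, D=1, E=2, F=2, G=2, H=1, I=3, J=3. No two adjacent vertices share a color.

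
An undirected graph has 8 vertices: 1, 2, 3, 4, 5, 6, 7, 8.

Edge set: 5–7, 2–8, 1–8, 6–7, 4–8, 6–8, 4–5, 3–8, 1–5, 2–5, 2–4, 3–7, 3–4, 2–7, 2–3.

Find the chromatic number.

4

2, 3, 4, 8 are pairwise adjacent (a clique of size 4), so at least 4 colors are needed.
One proper 4-coloring: 1=red, 2=red, 3=green, 4=yellow, 5=green, 6=red, 7=blue, 8=blue. No two adjacent vertices share a color.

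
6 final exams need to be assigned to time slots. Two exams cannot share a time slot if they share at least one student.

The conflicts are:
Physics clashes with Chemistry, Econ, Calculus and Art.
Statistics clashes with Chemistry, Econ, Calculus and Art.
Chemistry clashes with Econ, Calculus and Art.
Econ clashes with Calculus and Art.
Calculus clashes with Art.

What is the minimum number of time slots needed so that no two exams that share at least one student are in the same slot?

Physics, Chemistry, Econ, Calculus, Art pairwise conflict, so at least 5 time slots are needed.
A valid assignment using 5 time slots: Physics=5, Statistics=5, Chemistry=3, Econ=1, Calculus=2, Art=4. Each listed conflict is separated.

5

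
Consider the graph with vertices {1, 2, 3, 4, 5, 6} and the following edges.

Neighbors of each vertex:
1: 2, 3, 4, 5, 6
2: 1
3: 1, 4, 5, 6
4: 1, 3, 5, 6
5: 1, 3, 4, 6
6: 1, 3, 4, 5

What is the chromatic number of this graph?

5

1, 3, 4, 5, 6 form a clique, so at least 5 colors are needed.
One proper 5-coloring: 1=red, 2=blue, 3=yellow, 4=purple, 5=green, 6=blue. Every edge joins two different colors.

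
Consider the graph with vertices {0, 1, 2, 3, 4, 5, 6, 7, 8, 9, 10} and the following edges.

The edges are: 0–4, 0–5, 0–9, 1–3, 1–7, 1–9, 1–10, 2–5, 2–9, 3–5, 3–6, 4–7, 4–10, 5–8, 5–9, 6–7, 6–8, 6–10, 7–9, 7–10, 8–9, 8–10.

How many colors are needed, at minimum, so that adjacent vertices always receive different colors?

3

1, 7, 9 form a triangle, so at least 3 colors are needed.
3 colors suffice: 0=b, 1=c, 2=b, 3=a, 4=c, 5=c, 6=c, 7=b, 8=b, 9=a, 10=a. Each edge has distinct colors on its endpoints.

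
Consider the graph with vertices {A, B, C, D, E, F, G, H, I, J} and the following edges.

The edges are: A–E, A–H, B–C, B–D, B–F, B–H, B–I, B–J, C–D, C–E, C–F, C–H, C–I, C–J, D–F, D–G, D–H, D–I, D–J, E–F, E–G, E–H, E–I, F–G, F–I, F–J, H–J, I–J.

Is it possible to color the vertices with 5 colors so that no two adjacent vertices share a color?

No

B, C, D, F, I, J are pairwise adjacent (a clique of size 6), so at least 6 colors are needed.
So 5 colors are not enough.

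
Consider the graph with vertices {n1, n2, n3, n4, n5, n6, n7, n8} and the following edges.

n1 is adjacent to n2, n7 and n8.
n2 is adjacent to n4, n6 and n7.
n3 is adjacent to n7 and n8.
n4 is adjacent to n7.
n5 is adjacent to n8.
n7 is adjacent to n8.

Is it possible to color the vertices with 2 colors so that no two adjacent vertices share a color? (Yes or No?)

No

n1, n7, n8 form a triangle, so at least 3 colors are needed.
So 2 colors are not enough.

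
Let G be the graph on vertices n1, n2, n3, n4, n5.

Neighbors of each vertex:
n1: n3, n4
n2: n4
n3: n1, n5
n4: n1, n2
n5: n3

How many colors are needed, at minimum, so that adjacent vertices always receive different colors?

2

n2 and n4 are adjacent, so at least 2 colors are needed.
2 colors suffice: color 1 → {n3, n4}; color 2 → {n1, n2, n5}. Each edge has distinct colors on its endpoints.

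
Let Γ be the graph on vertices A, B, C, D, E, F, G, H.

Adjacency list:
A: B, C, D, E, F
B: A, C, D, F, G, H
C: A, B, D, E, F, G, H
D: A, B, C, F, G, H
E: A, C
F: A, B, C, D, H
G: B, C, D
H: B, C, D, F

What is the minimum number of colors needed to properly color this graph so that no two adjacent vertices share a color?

B, C, D, F, H form a clique, so at least 5 colors are needed.
One proper 5-coloring: A=4, B=3, C=1, D=2, E=2, F=5, G=4, H=4. Each edge has distinct colors on its endpoints.

5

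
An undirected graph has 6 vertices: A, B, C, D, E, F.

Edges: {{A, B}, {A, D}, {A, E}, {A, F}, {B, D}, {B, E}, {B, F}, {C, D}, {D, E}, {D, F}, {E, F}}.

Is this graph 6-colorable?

Yes

The chromatic number is 5. A, B, D, E, F form a clique, so at least 5 colors are needed.
One proper 5-coloring: A=5, B=3, C=2, D=1, E=2, F=4.
Since 6 ≥ 5, a proper 6-coloring certainly exists.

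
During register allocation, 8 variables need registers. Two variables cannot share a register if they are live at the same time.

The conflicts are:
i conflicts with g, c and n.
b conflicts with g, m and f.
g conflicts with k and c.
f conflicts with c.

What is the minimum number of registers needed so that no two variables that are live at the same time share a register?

3

i, g, c are mutually in conflict, so at least 3 registers are needed.
3 registers suffice: register 1 → {g, m, f, n}; register 2 → {b, k, c}; register 3 → {i}. Each listed conflict is separated.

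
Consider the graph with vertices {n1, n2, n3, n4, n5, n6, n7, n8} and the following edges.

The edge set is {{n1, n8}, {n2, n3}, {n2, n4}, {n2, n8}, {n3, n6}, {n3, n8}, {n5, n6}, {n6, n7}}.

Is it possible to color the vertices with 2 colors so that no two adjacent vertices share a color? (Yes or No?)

n2, n3, n8 form a triangle, so at least 3 colors are needed.
So 2 colors are not enough.

No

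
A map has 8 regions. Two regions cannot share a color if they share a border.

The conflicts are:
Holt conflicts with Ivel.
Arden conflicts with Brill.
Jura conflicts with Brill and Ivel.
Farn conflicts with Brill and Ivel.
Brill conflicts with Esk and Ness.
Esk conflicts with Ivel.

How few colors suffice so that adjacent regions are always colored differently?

Brill and Esk conflict, so at least 2 colors are needed.
A valid assignment using 2 colors: Holt=2, Arden=2, Jura=2, Farn=2, Brill=1, Esk=2, Ness=2, Ivel=1. Each listed conflict is separated.

2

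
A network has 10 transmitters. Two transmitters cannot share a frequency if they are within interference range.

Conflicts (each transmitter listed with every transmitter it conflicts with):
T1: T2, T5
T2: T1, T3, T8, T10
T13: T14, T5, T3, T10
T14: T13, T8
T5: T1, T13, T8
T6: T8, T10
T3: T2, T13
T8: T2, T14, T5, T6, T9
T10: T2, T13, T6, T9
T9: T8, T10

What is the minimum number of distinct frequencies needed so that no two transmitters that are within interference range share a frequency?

3

The cycle T13-T10-T9-T8-T5-T13 has odd length 5, so it cannot be 2-colored; at least 3 frequencies are needed.
A valid assignment using 3 frequencies: T1=1, T2=2, T13=1, T14=2, T5=2, T6=2, T3=3, T8=1, T10=3, T9=2. No two conflicting transmitters share a frequency.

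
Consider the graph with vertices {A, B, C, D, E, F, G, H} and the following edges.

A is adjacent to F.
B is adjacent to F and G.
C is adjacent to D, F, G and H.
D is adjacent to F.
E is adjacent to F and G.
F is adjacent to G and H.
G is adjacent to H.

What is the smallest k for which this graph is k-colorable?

4

C, F, G, H form a clique, so at least 4 colors are needed.
4 colors suffice: color 1 → {F}; color 2 → {A, D, G}; color 3 → {B, C, E}; color 4 → {H}. No two adjacent vertices share a color.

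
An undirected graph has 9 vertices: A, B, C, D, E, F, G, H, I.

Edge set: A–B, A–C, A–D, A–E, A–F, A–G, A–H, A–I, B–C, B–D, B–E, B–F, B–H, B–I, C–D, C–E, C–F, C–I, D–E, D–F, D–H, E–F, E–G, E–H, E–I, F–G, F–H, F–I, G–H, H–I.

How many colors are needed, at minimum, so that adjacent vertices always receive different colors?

6

A, B, C, D, E, F form a clique, so at least 6 colors are needed.
6 colors suffice: color 1 → {E}; color 2 → {F}; color 3 → {A}; color 4 → {C, H}; color 5 → {B, G}; color 6 → {D, I}. Every edge joins two different colors.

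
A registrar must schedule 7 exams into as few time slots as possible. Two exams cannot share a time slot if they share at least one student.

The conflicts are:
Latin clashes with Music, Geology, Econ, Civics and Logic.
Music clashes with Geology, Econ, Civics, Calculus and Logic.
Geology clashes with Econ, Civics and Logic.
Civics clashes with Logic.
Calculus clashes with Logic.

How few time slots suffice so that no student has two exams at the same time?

Latin, Music, Geology, Civics, Logic all conflict with each other, so at least 5 time slots are needed.
5 time slots suffice: Latin=4, Music=1, Geology=3, Econ=2, Civics=5, Calculus=3, Logic=2. Every pair that conflicts lands in different time slots.

5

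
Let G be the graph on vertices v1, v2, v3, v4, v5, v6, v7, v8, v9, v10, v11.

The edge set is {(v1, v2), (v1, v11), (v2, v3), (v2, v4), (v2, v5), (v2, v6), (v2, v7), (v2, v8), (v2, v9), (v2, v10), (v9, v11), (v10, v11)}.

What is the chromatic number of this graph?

v2 and v8 are adjacent, so at least 2 colors are needed.
2 colors suffice: v1=2, v2=1, v3=2, v4=2, v5=2, v6=2, v7=2, v8=2, v9=2, v10=2, v11=1. No two adjacent vertices share a color.

2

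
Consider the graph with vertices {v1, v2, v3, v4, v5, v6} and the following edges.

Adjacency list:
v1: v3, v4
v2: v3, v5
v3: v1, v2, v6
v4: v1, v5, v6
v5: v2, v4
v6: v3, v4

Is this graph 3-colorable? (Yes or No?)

Yes

The chromatic number is 3. The cycle v2-v3-v6-v4-v5-v2 has odd length 5, so it cannot be 2-colored; at least 3 colors are needed.
One proper 3-coloring: v1=2, v2=2, v3=1, v4=1, v5=3, v6=2.
That is already a proper 3-coloring.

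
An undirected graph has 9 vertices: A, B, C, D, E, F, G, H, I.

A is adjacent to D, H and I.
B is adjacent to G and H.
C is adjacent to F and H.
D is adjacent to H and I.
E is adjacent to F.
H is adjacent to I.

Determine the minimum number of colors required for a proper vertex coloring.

A, D, H, I form a clique, so at least 4 colors are needed.
A valid assignment using 4 colors: A=4, B=2, C=2, D=2, E=2, F=1, G=1, H=1, I=3. Every edge joins two different colors.

4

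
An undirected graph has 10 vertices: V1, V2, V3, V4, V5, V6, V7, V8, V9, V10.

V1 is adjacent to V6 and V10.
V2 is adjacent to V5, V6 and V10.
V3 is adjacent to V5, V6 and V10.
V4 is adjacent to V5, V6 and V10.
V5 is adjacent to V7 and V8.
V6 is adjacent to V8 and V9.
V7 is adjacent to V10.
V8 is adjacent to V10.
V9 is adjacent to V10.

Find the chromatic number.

2

V3 and V10 are adjacent, so at least 2 colors are needed.
2 colors suffice: color 1 → {V5, V6, V10}; color 2 → {V1, V2, V3, V4, V7, V8, V9}. Every edge joins two different colors.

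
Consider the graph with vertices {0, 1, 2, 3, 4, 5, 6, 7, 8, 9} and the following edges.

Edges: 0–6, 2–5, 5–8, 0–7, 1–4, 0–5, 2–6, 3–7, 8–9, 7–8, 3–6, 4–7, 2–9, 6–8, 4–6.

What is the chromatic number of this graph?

2

2 and 6 are adjacent, so at least 2 colors are needed.
2 colors suffice: color red → {1, 5, 6, 7, 9}; color blue → {0, 2, 3, 4, 8}. No two adjacent vertices share a color.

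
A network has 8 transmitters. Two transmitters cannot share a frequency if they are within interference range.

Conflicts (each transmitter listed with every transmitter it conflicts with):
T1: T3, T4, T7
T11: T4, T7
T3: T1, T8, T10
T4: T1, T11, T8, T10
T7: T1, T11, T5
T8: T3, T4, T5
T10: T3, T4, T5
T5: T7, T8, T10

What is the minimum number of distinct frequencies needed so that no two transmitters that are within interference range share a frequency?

The cycle T10-T4-T1-T7-T5-T10 has odd length 5, so it cannot be 2-colored; at least 3 frequencies are needed.
3 frequencies suffice: frequency 1 → {T3, T4, T5}; frequency 2 → {T1, T11, T8, T10}; frequency 3 → {T7}. Each listed conflict is separated.

3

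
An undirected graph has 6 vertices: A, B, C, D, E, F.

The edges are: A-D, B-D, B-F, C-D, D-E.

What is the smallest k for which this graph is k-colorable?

2

D and E are adjacent, so at least 2 colors are needed.
2 colors suffice: color 1 → {D, F}; color 2 → {A, B, C, E}. Every edge joins two different colors.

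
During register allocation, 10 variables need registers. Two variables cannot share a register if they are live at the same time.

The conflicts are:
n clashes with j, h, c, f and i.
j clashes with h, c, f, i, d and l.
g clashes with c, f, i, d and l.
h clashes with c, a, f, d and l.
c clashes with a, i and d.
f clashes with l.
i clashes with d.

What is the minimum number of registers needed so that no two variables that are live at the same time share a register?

j, h, f, l all conflict with each other, so at least 4 registers are needed.
4 registers suffice: register 1 → {h, i}; register 2 → {j, g, a}; register 3 → {c, f}; register 4 → {n, d, l}. No two conflicting variables share a register.

4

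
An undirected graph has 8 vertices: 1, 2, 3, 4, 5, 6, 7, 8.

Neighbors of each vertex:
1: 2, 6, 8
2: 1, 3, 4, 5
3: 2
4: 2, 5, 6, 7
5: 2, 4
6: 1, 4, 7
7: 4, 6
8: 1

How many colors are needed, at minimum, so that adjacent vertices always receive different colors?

3

2, 4, 5 are mutually adjacent, so at least 3 colors are needed.
3 colors suffice: color a → {2, 6, 8}; color b → {1, 3, 4}; color c → {5, 7}. Each edge has distinct colors on its endpoints.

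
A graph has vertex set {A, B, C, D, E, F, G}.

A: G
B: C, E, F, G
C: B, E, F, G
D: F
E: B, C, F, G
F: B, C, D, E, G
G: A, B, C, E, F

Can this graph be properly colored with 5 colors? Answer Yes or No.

Yes

The chromatic number is 5. B, C, E, F, G form a clique, so at least 5 colors are needed.
5 colors suffice: color red → {A, F}; color blue → {D, G}; color green → {C}; color yellow → {B}; color purple → {E}.
That is already a proper 5-coloring.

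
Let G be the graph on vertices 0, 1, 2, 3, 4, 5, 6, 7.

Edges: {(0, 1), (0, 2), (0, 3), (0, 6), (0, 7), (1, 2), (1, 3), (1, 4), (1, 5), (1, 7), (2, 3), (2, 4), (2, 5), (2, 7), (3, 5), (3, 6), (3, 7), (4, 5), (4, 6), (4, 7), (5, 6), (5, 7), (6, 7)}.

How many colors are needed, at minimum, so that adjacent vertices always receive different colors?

0, 1, 2, 3, 7 form a clique, so at least 5 colors are needed.
5 colors suffice: color red → {7}; color blue → {2, 6}; color green → {1}; color yellow → {0, 5}; color purple → {3, 4}. No two adjacent vertices share a color.

5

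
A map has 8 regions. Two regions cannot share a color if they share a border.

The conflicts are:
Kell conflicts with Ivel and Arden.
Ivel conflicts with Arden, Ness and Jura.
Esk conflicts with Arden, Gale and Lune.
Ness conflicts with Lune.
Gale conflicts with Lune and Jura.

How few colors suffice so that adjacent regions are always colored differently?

Esk, Gale, Lune pairwise conflict, so at least 3 colors are needed.
3 colors suffice: color 1 → {Ivel, Gale}; color 2 → {Kell, Esk, Ness, Jura}; color 3 → {Arden, Lune}. No two conflicting regions share a color.

3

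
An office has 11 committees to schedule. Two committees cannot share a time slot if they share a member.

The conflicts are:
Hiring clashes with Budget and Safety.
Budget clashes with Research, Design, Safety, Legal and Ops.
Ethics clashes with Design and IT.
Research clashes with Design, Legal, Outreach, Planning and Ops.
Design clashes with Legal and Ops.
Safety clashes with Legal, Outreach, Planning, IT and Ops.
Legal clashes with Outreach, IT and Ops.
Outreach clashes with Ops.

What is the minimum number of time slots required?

5

Budget, Research, Design, Legal, Ops all conflict with each other, so at least 5 time slots are needed.
5 time slots suffice: time slot 1 → {Hiring, Ethics, Legal, Planning}; time slot 2 → {Research, Safety}; time slot 3 → {IT, Ops}; time slot 4 → {Budget, Outreach}; time slot 5 → {Design}. Every pair that conflicts lands in different time slots.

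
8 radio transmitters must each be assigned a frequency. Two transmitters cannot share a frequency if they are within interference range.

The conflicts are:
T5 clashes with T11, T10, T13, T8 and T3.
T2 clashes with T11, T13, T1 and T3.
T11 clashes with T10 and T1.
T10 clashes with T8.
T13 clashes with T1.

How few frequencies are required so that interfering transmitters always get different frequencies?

3

T2, T11, T1 all conflict with each other, so at least 3 frequencies are needed.
3 frequencies suffice: frequency 1 → {T5, T2}; frequency 2 → {T11, T13, T8, T3}; frequency 3 → {T10, T1}. No two conflicting transmitters share a frequency.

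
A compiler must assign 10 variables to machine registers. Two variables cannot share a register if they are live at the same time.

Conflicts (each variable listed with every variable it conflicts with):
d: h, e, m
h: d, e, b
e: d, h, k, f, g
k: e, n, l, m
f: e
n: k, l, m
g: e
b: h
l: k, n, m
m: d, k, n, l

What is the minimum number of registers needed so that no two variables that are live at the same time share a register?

4

k, n, l, m pairwise conflict, so at least 4 registers are needed.
4 registers suffice: register 1 → {e, b, m}; register 2 → {d, k, f, g}; register 3 → {h, l}; register 4 → {n}. Each listed conflict is separated.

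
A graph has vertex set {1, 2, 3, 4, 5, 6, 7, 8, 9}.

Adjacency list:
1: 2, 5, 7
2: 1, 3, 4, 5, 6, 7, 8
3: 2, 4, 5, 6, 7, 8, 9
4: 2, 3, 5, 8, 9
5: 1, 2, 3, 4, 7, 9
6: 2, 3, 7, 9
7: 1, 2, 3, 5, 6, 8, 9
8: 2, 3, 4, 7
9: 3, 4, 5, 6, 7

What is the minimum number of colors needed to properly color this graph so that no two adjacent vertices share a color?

1, 2, 5, 7 are pairwise adjacent (a clique of size 4), so at least 4 colors are needed.
4 colors suffice: color a → {2, 9}; color b → {4, 7}; color c → {1, 3}; color d → {5, 6, 8}. Each edge has distinct colors on its endpoints.

4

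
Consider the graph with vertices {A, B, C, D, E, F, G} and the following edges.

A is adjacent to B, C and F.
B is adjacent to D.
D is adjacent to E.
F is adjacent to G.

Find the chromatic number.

A and F are adjacent, so at least 2 colors are needed.
2 colors suffice: color 1 → {A, D, G}; color 2 → {B, C, E, F}. Every edge joins two different colors.

2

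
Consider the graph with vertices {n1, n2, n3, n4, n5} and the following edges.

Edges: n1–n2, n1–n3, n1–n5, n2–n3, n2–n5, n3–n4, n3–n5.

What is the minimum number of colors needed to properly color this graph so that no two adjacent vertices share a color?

n1, n2, n3, n5 are pairwise adjacent (a clique of size 4), so at least 4 colors are needed.
A valid assignment using 4 colors: n1=2, n2=3, n3=1, n4=2, n5=4. Each edge has distinct colors on its endpoints.

4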